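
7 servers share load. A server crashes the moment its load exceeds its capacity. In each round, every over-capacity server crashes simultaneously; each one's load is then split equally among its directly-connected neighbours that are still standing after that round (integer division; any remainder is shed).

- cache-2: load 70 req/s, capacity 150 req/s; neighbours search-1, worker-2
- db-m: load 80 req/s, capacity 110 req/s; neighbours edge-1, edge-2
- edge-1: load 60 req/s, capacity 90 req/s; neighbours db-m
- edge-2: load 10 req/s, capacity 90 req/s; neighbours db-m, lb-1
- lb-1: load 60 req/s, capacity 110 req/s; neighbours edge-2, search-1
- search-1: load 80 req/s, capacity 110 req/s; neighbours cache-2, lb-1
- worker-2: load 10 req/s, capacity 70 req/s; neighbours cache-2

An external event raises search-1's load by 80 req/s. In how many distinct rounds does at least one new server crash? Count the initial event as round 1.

Round 1 — search-1 at 160 > 110. search-1 crashes.
  search-1 sheds 160 req/s to cache-2, lb-1: 80 each.
    cache-2: 70+80 = 150 ≤ 150
    lb-1: 60+80 = 140 > 110
Round 2 — lb-1 crashes.
  lb-1 sheds 140 req/s to edge-2: 140 each.
    edge-2: 10+140 = 150 > 90
Round 3 — edge-2 crashes.
  edge-2 sheds 150 req/s to db-m: 150 each.
    db-m: 80+150 = 230 > 110
Round 4 — db-m crashes.
  db-m sheds 230 req/s to edge-1: 230 each.
    edge-1: 60+230 = 290 > 90
Round 5 — edge-1 crashes.
  edge-1 sheds 290 req/s: no online neighbours, lost.
No further crashes.

5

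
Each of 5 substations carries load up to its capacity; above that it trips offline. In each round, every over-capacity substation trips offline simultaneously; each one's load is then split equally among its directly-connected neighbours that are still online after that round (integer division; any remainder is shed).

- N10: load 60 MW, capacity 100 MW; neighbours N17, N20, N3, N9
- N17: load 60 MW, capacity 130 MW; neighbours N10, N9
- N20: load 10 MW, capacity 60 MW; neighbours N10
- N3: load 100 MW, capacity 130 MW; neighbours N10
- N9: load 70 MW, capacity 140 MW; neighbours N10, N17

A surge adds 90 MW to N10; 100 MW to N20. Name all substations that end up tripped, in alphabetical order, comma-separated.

Round 1 — N10 at 150 > 100; N20 at 110 > 60. N10, N20 trip offline.
  N10 sheds 150 MW to N17, N3, N9: 50 each.
    N17: 60+50 = 110 ≤ 130
    N3: 100+50 = 150 > 130
    N9: 70+50 = 120 ≤ 140
  N20 sheds 110 MW: no online neighbours, lost.
Round 2 — N3 trips offline.
  N3 sheds 150 MW: no online neighbours, lost.
No further trips.

N10, N20, N3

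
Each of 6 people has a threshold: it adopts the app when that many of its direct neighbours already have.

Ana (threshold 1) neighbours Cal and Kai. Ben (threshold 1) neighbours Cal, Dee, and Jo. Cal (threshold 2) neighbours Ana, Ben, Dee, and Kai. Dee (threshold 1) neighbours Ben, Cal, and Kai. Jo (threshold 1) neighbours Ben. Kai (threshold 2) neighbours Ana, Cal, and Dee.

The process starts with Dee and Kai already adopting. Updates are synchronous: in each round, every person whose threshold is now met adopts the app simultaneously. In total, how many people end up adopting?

6

Round 1 — Dee, Kai adopt the app (initial).
Round 2 — checking thresholds:
  Ana: 1 of 2 neighbours ≥ 1, adopts the app.
  Ben: 1 of 3 neighbours ≥ 1, adopts the app.
  Cal: 2 of 4 neighbours ≥ 2, adopts the app.
Round 3 — checking thresholds:
  Jo: 1 of 1 neighbours ≥ 1, adopts the app.
Round 4 — no new adoptions; cascade stops.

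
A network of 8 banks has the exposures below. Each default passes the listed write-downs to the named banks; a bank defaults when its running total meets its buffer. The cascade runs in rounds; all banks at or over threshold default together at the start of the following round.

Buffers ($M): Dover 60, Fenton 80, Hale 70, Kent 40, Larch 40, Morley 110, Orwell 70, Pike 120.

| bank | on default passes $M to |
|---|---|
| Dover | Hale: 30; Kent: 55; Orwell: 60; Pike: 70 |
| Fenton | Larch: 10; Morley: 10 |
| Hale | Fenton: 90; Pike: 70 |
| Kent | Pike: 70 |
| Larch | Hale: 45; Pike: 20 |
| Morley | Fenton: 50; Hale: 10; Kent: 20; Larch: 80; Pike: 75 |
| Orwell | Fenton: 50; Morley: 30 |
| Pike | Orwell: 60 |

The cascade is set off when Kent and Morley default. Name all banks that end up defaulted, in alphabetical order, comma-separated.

Round 1 — Kent, Morley default (initial).
  Fenton: +50 → 50 < 80
  Hale: +10 → 10 < 70
  Larch: +80 → 80 ≥ 40
  Pike: +70+75 → 145 ≥ 120
Round 2 — Larch, Pike default.
  Hale: +45 → 55 < 70
  Orwell: +60 → 60 < 70
No further defaults.

Kent, Larch, Morley, Pike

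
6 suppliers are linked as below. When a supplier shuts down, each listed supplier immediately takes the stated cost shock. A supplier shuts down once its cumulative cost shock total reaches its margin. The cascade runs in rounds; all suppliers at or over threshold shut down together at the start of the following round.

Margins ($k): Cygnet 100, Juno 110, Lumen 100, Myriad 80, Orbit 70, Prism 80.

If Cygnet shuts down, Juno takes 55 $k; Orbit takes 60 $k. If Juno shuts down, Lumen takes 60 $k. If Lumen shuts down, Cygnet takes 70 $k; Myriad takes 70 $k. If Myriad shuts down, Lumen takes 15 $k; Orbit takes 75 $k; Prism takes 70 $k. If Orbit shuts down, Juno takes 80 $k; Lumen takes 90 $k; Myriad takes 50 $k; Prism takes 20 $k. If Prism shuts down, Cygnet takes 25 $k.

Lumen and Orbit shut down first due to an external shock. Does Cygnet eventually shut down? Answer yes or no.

Round 1 — Lumen, Orbit shut down (initial).
  Cygnet: +70 → 70 < 100
  Juno: +80 → 80 < 110
  Myriad: +70+50 → 120 ≥ 80
  Prism: +20 → 20 < 80
Round 2 — Myriad shuts down.
  Prism: +70 → 90 ≥ 80
Round 3 — Prism shuts down.
  Cygnet: +25 → 95 < 100
No further shutdowns.

no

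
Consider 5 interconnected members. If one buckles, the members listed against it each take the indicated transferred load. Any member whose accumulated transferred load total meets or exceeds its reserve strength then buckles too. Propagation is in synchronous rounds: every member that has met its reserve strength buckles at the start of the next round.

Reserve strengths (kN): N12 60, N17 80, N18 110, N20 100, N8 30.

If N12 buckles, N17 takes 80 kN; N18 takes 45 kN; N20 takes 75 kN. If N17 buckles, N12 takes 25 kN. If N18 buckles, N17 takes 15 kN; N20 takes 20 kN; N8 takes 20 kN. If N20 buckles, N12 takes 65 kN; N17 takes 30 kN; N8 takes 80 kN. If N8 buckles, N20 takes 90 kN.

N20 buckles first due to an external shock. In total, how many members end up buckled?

Round 1 — N20 buckles (initial).
  N12: +65 → 65 ≥ 60
  N17: +30 → 30 < 80
  N8: +80 → 80 ≥ 30
Round 2 — N12, N8 buckle.
  N17: +80 → 110 ≥ 80
  N18: +45 → 45 < 110
Round 3 — N17 buckles.
No further bucklings.

4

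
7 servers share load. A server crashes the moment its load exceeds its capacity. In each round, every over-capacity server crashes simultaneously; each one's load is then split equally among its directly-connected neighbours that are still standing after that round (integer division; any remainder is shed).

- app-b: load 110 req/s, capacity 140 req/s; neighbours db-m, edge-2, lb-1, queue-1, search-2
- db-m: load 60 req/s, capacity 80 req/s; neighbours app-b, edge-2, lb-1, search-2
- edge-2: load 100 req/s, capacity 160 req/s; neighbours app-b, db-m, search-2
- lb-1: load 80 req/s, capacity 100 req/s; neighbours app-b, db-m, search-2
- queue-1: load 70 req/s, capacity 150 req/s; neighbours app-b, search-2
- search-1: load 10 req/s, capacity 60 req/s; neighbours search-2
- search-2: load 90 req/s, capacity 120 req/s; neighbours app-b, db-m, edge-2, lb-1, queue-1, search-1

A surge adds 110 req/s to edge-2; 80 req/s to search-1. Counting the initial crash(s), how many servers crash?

7

Round 1 — edge-2 at 210 > 160; search-1 at 90 > 60. edge-2, search-1 crash.
  edge-2 sheds 210 req/s to app-b, db-m, search-2: 70 each.
    app-b: 110+70 = 180 > 140
    db-m: 60+70 = 130 > 80
    search-2: 90+70 = 160 > 120
  search-1 sheds 90 req/s to search-2: 90 each.
    search-2: 160+90 = 250 > 120
Round 2 — app-b, db-m, search-2 crash.
  app-b sheds 180 req/s to lb-1, queue-1: 90 each.
    lb-1: 80+90 = 170 > 100
    queue-1: 70+90 = 160 > 150
  db-m sheds 130 req/s to lb-1: 130 each.
    lb-1: 170+130 = 300 > 100
  search-2 sheds 250 req/s to lb-1, queue-1: 125 each.
    lb-1: 300+125 = 425 > 100
    queue-1: 160+125 = 285 > 150
Round 3 — lb-1, queue-1 crash.
  lb-1 sheds 425 req/s: no online neighbours, lost.
  queue-1 sheds 285 req/s: no online neighbours, lost.
No further crashes.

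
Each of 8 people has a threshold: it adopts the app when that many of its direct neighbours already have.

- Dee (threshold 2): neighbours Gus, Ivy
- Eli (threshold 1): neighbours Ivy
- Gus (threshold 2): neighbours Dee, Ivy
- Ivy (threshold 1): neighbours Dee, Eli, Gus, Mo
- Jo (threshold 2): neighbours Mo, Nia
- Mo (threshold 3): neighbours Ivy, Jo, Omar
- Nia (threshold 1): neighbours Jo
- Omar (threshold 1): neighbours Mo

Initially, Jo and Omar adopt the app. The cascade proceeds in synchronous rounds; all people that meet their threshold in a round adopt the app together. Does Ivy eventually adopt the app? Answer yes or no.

Round 1 — Jo, Omar adopt the app (initial).
Round 2 — checking thresholds:
  Mo: 2 of 3 neighbours < 3, below threshold.
  Nia: 1 of 1 neighbours ≥ 1, adopts the app.
Round 3 — no new adoptions; cascade stops.

no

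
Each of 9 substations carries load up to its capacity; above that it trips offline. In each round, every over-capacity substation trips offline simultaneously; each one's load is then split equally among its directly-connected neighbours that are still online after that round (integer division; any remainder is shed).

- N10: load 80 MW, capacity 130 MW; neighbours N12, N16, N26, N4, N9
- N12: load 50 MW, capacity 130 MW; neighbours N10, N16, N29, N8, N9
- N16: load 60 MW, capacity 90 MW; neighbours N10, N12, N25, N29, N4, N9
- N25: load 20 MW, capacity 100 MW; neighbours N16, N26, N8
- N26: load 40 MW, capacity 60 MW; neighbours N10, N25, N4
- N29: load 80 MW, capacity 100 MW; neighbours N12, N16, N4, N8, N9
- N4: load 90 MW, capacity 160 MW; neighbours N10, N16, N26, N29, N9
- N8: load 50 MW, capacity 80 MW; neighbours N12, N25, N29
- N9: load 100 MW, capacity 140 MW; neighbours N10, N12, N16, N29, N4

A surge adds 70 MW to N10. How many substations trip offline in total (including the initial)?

2

Round 1 — N10 at 150 > 130. N10 trips offline.
  N10 sheds 150 MW to N12, N16, N26, N4, N9: 30 each.
    N12: 50+30 = 80 ≤ 130
    N16: 60+30 = 90 ≤ 90
    N26: 40+30 = 70 > 60
    N4: 90+30 = 120 ≤ 160
    N9: 100+30 = 130 ≤ 140
Round 2 — N26 trips offline.
  N26 sheds 70 MW to N25, N4: 35 each.
    N25: 20+35 = 55 ≤ 100
    N4: 120+35 = 155 ≤ 160
No further trips.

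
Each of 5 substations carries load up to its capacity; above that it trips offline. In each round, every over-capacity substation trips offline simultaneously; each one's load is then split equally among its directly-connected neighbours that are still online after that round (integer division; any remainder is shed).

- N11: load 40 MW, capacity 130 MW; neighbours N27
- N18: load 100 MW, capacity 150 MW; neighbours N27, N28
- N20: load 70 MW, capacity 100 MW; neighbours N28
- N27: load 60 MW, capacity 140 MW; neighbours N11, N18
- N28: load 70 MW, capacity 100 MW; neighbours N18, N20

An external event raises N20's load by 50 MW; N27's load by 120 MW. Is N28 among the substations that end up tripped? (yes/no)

yes

Round 1 — N20 at 120 > 100; N27 at 180 > 140. N20, N27 trip offline.
  N20 sheds 120 MW to N28: 120 each.
    N28: 70+120 = 190 > 100
  N27 sheds 180 MW to N11, N18: 90 each.
    N11: 40+90 = 130 ≤ 130
    N18: 100+90 = 190 > 150
Round 2 — N18, N28 trip offline.
  N18 sheds 190 MW: no online neighbours, lost.
  N28 sheds 190 MW: no online neighbours, lost.
No further trips.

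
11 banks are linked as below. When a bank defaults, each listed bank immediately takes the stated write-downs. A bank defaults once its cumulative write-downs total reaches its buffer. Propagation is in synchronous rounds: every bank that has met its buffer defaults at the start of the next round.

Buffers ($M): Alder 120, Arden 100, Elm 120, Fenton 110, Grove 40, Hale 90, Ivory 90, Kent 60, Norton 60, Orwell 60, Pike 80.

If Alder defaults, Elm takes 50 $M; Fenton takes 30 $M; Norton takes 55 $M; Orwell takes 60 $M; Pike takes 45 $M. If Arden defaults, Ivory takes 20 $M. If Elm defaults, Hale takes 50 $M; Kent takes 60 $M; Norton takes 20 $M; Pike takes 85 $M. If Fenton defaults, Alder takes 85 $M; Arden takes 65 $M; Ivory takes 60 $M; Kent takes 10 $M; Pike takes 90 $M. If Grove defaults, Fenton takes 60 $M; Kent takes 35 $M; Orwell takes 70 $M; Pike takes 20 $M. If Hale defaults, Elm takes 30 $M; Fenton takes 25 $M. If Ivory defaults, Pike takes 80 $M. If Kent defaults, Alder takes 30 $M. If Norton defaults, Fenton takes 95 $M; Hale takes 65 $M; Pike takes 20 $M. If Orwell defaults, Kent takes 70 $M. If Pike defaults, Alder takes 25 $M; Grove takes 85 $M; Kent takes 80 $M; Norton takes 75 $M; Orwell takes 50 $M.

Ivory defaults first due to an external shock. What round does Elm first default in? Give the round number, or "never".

never

Round 1 — Ivory defaults (initial).
  Pike: +80 → 80 ≥ 80
Round 2 — Pike defaults.
  Alder: +25 → 25 < 120
  Grove: +85 → 85 ≥ 40
  Kent: +80 → 80 ≥ 60
  Norton: +75 → 75 ≥ 60
  Orwell: +50 → 50 < 60
Round 3 — Grove, Kent, Norton default.
  Alder: +30 → 55 < 120
  Fenton: +60+95 → 155 ≥ 110
  Hale: +65 → 65 < 90
  Orwell: +70 → 120 ≥ 60
Round 4 — Fenton, Orwell default.
  Alder: +85 → 140 ≥ 120
  Arden: +65 → 65 < 100
Round 5 — Alder defaults.
  Elm: +50 → 50 < 120
No further defaults.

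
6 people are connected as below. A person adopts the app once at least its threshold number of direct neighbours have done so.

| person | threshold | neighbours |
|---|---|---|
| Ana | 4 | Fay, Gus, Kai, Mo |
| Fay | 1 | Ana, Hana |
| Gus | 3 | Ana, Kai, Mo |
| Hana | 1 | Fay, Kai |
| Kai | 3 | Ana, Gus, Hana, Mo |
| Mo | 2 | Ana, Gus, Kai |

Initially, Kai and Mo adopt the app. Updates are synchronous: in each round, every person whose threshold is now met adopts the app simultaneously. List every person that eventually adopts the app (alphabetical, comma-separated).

Round 1 — Kai, Mo adopt the app (initial).
Round 2 — checking thresholds:
  Ana: 2 of 4 neighbours < 4, not yet.
  Gus: 2 of 3 neighbours < 3, not yet.
  Hana: 1 of 2 neighbours ≥ 1, adopts the app.
Round 3 — checking thresholds:
  Ana: 2 of 4 neighbours < 4, not yet.
  Fay: 1 of 2 neighbours ≥ 1, adopts the app.
  Gus: 2 of 3 neighbours < 3, not yet.
Round 4 — no new adoptions; cascade stops.

Fay, Hana, Kai, Mo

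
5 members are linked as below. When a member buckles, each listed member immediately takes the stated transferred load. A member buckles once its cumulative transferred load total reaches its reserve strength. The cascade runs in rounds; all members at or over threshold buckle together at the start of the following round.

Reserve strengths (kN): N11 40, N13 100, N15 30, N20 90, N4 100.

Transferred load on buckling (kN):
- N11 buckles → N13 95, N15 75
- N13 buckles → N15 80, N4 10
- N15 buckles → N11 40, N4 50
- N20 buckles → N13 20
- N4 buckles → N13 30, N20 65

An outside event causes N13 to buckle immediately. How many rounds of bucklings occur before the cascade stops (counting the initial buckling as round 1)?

Round 1 — N13 buckles (initial).
  N15: +80 → 80 ≥ 30
  N4: +10 → 10 < 100
Round 2 — N15 buckles.
  N11: +40 → 40 ≥ 40
  N4: +50 → 60 < 100
Round 3 — N11 buckles.
No further bucklings.

3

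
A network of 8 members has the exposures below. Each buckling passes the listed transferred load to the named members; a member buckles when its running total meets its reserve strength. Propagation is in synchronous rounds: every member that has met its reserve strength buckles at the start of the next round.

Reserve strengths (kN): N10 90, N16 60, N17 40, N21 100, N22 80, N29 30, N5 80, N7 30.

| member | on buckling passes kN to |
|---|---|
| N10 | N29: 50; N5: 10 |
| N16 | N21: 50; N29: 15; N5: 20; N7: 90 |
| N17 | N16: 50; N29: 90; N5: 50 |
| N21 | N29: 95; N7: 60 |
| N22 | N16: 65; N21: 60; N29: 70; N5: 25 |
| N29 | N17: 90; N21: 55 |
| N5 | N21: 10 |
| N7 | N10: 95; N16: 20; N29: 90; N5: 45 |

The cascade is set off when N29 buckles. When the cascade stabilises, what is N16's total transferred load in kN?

50

Round 1 — N29 buckles (initial).
  N17: +90 → 90 ≥ 40
  N21: +55 → 55 < 100
Round 2 — N17 buckles.
  N16: +50 → 50 < 60
  N5: +50 → 50 < 80
No further bucklings.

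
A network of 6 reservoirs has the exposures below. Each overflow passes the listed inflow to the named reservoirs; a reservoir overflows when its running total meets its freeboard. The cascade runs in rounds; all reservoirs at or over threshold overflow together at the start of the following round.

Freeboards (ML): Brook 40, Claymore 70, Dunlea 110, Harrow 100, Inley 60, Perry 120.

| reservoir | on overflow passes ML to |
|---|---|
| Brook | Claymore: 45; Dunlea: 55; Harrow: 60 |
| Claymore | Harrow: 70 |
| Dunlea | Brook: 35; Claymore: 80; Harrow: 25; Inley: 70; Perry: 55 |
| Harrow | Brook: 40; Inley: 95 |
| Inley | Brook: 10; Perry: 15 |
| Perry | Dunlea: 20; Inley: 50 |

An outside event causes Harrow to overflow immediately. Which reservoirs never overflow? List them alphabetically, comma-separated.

Round 1 — Harrow overflows (initial).
  Brook: +40 → 40 ≥ 40
  Inley: +95 → 95 ≥ 60
Round 2 — Brook, Inley overflow.
  Claymore: +45 → 45 < 70
  Dunlea: +55 → 55 < 110
  Perry: +15 → 15 < 120
No further overflows.

Claymore, Dunlea, Perry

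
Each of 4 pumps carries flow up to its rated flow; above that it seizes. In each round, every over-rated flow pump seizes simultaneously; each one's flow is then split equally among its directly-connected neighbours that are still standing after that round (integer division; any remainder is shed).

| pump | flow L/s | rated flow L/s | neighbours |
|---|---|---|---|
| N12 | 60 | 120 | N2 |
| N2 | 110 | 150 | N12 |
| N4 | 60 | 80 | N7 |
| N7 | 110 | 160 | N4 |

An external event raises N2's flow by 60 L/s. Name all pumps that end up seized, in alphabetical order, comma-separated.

Round 1 — N2 at 170 > 150. N2 seizes.
  N2 sheds 170 L/s to N12: 170 each.
    N12: 60+170 = 230 > 120
Round 2 — N12 seizes.
  N12 sheds 230 L/s: no online neighbours, lost.
No further seizures.

N12, N2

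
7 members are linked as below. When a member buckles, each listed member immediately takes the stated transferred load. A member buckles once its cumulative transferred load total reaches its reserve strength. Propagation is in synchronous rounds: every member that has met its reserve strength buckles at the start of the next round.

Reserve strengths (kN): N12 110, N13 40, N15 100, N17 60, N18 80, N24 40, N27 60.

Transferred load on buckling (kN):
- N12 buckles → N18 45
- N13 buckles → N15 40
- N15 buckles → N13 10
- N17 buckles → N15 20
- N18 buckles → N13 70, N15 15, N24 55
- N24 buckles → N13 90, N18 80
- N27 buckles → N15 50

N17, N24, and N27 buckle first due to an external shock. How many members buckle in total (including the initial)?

6

Round 1 — N17, N24, N27 buckle (initial).
  N13: +90 → 90 ≥ 40
  N15: +20+50 → 70 < 100
  N18: +80 → 80 ≥ 80
Round 2 — N13, N18 buckle.
  N15: +40+15 → 125 ≥ 100
Round 3 — N15 buckles.
No further bucklings.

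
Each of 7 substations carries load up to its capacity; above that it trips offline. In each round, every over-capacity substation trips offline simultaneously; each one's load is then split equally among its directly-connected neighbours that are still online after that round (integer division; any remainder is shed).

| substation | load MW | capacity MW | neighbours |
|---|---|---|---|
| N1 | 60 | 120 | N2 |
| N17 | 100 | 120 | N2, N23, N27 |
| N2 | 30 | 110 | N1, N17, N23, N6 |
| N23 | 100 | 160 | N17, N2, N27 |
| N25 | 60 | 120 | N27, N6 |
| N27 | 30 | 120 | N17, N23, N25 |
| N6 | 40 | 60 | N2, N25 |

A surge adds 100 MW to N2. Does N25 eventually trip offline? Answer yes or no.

yes

Round 1 — N2 at 130 > 110. N2 trips offline.
  N2 sheds 130 MW to N1, N17, N23, N6: 32 each (2 lost).
    N1: 60+32 = 92 ≤ 120
    N17: 100+32 = 132 > 120
    N23: 100+32 = 132 ≤ 160
    N6: 40+32 = 72 > 60
Round 2 — N17, N6 trip offline.
  N17 sheds 132 MW to N23, N27: 66 each.
    N23: 132+66 = 198 > 160
    N27: 30+66 = 96 ≤ 120
  N6 sheds 72 MW to N25: 72 each.
    N25: 60+72 = 132 > 120
Round 3 — N23, N25 trip offline.
  N23 sheds 198 MW to N27: 198 each.
    N27: 96+198 = 294 > 120
  N25 sheds 132 MW to N27: 132 each.
    N27: 294+132 = 426 > 120
Round 4 — N27 trips offline.
  N27 sheds 426 MW: no online neighbours, lost.
No further trips.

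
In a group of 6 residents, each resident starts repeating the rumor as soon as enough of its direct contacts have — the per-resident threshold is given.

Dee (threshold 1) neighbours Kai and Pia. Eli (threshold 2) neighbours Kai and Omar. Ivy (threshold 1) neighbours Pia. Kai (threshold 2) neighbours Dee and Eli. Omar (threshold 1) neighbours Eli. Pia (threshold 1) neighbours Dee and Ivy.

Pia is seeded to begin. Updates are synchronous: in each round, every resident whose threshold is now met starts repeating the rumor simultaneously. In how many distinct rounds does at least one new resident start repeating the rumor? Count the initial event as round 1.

Round 1 — Pia starts repeating the rumor (initial).
Round 2 — checking thresholds:
  Dee: 1 of 2 neighbours ≥ 1, starts repeating the rumor.
  Ivy: 1 of 1 neighbours ≥ 1, starts repeating the rumor.
Round 3 — no new spreads; cascade stops.

2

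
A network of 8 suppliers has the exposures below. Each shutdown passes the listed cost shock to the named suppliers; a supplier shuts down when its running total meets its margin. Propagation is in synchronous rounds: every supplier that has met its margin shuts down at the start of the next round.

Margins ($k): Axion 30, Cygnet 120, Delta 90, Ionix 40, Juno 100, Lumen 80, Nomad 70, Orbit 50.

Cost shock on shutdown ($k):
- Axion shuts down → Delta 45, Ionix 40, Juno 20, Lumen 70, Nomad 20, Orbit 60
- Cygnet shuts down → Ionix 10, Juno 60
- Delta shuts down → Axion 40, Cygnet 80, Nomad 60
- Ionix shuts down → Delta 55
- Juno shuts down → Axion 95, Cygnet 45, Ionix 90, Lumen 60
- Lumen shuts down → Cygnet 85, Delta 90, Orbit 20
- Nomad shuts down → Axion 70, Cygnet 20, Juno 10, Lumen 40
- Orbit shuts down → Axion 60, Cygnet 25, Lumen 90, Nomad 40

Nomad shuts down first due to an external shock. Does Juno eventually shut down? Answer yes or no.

no

Round 1 — Nomad shuts down (initial).
  Axion: +70 → 70 ≥ 30
  Cygnet: +20 → 20 < 120
  Juno: +10 → 10 < 100
  Lumen: +40 → 40 < 80
Round 2 — Axion shuts down.
  Delta: +45 → 45 < 90
  Ionix: +40 → 40 ≥ 40
  Juno: +20 → 30 < 100
  Lumen: +70 → 110 ≥ 80
  Orbit: +60 → 60 ≥ 50
Round 3 — Ionix, Lumen, Orbit shut down.
  Cygnet: +85+25 → 130 ≥ 120
  Delta: +55+90 → 190 ≥ 90
Round 4 — Cygnet, Delta shut down.
  Juno: +60 → 90 < 100
No further shutdowns.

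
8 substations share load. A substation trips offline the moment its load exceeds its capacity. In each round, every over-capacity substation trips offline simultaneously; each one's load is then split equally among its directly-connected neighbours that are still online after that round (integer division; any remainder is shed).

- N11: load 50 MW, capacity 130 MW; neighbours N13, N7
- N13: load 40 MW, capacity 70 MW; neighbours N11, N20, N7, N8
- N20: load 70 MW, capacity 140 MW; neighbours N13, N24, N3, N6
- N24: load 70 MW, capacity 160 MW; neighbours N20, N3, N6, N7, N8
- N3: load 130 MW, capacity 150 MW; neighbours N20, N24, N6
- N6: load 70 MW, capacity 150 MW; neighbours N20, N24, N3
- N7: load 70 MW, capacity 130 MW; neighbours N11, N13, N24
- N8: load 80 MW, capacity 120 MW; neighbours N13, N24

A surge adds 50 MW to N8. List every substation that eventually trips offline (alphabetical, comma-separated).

Round 1 — N8 at 130 > 120. N8 trips offline.
  N8 sheds 130 MW to N13, N24: 65 each.
    N13: 40+65 = 105 > 70
    N24: 70+65 = 135 ≤ 160
Round 2 — N13 trips offline.
  N13 sheds 105 MW to N11, N20, N7: 35 each.
    N11: 50+35 = 85 ≤ 130
    N20: 70+35 = 105 ≤ 140
    N7: 70+35 = 105 ≤ 130
No further trips.

N13, N8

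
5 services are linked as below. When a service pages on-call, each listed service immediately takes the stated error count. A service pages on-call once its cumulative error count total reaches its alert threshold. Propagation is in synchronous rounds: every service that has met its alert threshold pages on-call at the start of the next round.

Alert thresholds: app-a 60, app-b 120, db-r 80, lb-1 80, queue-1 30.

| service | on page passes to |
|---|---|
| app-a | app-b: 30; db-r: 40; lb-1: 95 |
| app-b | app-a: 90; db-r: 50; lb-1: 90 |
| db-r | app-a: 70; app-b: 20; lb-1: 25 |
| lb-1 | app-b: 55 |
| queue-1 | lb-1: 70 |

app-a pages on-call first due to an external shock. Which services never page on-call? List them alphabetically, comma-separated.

Round 1 — app-a pages on-call (initial).
  app-b: +30 → 30 < 120
  db-r: +40 → 40 < 80
  lb-1: +95 → 95 ≥ 80
Round 2 — lb-1 pages on-call.
  app-b: +55 → 85 < 120
No further pages.

app-b, db-r, queue-1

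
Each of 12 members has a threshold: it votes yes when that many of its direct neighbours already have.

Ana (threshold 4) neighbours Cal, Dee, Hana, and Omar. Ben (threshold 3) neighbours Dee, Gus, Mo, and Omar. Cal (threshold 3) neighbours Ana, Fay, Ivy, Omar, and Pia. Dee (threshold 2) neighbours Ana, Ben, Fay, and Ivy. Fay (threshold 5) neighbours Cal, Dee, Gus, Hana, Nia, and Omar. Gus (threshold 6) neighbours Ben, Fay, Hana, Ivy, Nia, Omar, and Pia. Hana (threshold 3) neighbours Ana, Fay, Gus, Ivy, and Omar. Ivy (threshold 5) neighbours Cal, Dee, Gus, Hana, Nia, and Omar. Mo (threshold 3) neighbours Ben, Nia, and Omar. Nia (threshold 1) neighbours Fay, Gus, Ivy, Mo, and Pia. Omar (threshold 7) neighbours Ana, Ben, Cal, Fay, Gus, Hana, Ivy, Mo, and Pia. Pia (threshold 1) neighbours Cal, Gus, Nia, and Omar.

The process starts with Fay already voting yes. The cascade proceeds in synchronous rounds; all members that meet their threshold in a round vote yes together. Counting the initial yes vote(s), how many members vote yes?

Round 1 — Fay votes yes (initial).
Round 2 — checking thresholds:
  Cal: 1 of 5 neighbours < 3, holds.
  Dee: 1 of 4 neighbours < 2, holds.
  Gus: 1 of 7 neighbours < 6, holds.
  Hana: 1 of 5 neighbours < 3, holds.
  Nia: 1 of 5 neighbours ≥ 1, votes yes.
  Omar: 1 of 9 neighbours < 7, holds.
Round 3 — checking thresholds:
  Cal: 1 of 5 neighbours < 3, holds.
  Dee: 1 of 4 neighbours < 2, holds.
  Gus: 2 of 7 neighbours < 6, holds.
  Hana: 1 of 5 neighbours < 3, holds.
  Ivy: 1 of 6 neighbours < 5, holds.
  Mo: 1 of 3 neighbours < 3, holds.
  Omar: 1 of 9 neighbours < 7, holds.
  Pia: 1 of 4 neighbours ≥ 1, votes yes.
Round 4 — no new yes votes; cascade stops.

3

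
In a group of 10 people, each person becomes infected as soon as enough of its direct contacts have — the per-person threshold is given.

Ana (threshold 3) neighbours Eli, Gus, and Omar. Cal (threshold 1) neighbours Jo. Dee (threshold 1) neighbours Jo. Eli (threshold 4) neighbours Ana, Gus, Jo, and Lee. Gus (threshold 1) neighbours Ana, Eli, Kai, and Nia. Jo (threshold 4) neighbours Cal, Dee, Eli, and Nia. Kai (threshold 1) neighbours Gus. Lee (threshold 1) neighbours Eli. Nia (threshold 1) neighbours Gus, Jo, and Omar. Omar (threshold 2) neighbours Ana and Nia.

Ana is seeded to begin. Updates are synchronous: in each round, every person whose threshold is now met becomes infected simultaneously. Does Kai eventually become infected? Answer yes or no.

yes

Round 1 — Ana becomes infected (initial).
Round 2 — checking thresholds:
  Eli: 1 of 4 neighbours < 4, below threshold.
  Gus: 1 of 4 neighbours ≥ 1, becomes infected.
  Omar: 1 of 2 neighbours < 2, below threshold.
Round 3 — checking thresholds:
  Eli: 2 of 4 neighbours < 4, below threshold.
  Kai: 1 of 1 neighbours ≥ 1, becomes infected.
  Nia: 1 of 3 neighbours ≥ 1, becomes infected.
  Omar: 1 of 2 neighbours < 2, below threshold.
Round 4 — checking thresholds:
  Eli: 2 of 4 neighbours < 4, below threshold.
  Jo: 1 of 4 neighbours < 4, below threshold.
  Omar: 2 of 2 neighbours ≥ 2, becomes infected.
Round 5 — no new infections; cascade stops.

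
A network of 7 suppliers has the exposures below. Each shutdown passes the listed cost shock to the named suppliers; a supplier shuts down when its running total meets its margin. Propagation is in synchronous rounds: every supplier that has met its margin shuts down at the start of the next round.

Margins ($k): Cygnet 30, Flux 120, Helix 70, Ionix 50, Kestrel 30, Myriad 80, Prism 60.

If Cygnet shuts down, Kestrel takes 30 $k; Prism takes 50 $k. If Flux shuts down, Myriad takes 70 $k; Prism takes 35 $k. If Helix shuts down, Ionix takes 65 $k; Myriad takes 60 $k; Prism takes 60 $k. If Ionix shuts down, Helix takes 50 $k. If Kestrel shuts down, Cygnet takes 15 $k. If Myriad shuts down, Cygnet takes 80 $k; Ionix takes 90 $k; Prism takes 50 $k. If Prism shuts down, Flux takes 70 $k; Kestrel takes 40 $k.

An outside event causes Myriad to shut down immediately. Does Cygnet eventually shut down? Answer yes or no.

yes

Round 1 — Myriad shuts down (initial).
  Cygnet: +80 → 80 ≥ 30
  Ionix: +90 → 90 ≥ 50
  Prism: +50 → 50 < 60
Round 2 — Cygnet, Ionix shut down.
  Helix: +50 → 50 < 70
  Kestrel: +30 → 30 ≥ 30
  Prism: +50 → 100 ≥ 60
Round 3 — Kestrel, Prism shut down.
  Flux: +70 → 70 < 120
No further shutdowns.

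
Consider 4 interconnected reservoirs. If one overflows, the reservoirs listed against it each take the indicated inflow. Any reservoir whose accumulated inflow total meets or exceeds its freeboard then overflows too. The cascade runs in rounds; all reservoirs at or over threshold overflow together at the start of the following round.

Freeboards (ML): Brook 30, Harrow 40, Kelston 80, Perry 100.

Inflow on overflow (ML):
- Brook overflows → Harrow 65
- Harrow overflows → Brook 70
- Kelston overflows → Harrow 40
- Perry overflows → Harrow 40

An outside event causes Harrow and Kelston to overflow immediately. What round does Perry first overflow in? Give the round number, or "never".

never

Round 1 — Harrow, Kelston overflow (initial).
  Brook: +70 → 70 ≥ 30
Round 2 — Brook overflows.
No further overflows.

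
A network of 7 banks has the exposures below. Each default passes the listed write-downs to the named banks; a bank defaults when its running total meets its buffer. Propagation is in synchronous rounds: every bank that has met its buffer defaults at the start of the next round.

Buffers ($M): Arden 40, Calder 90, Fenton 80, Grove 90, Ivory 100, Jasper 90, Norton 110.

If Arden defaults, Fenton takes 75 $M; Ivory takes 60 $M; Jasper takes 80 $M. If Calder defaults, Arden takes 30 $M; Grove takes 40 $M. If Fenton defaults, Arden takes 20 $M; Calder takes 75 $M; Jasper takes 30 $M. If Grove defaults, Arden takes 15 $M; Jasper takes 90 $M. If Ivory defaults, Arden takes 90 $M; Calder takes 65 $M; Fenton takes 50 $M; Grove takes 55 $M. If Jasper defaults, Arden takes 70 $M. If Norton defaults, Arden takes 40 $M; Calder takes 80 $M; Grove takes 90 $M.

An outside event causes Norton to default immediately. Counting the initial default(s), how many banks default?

Round 1 — Norton defaults (initial).
  Arden: +40 → 40 ≥ 40
  Calder: +80 → 80 < 90
  Grove: +90 → 90 ≥ 90
Round 2 — Arden, Grove default.
  Fenton: +75 → 75 < 80
  Ivory: +60 → 60 < 100
  Jasper: +80+90 → 170 ≥ 90
Round 3 — Jasper defaults.
No further defaults.

4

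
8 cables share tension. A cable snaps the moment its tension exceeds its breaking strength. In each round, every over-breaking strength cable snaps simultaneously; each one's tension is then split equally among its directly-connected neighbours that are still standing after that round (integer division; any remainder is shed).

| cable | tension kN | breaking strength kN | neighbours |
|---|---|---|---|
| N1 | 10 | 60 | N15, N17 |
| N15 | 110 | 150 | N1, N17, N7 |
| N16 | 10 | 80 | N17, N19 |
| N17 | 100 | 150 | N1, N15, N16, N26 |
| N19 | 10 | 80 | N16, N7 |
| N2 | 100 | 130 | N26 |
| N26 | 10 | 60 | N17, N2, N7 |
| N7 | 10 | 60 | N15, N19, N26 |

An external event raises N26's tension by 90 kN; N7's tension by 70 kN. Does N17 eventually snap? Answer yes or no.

no

Round 1 — N26 at 100 > 60; N7 at 80 > 60. N26, N7 snap.
  N26 sheds 100 kN to N17, N2: 50 each.
    N17: 100+50 = 150 ≤ 150
    N2: 100+50 = 150 > 130
  N7 sheds 80 kN to N15, N19: 40 each.
    N15: 110+40 = 150 ≤ 150
    N19: 10+40 = 50 ≤ 80
Round 2 — N2 snaps.
  N2 sheds 150 kN: no online neighbours, lost.
No further breaks.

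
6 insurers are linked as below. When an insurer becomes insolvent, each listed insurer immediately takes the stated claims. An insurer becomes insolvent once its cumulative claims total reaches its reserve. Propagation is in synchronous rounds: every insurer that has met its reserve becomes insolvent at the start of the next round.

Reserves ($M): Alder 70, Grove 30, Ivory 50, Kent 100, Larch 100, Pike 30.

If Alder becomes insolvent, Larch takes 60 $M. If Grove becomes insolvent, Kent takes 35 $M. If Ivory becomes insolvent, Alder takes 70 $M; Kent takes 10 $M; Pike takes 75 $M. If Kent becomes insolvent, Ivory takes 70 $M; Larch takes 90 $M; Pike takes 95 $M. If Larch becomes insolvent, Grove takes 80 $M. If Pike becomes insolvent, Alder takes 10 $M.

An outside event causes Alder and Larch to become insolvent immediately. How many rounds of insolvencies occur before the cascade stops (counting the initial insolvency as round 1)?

2

Round 1 — Alder, Larch become insolvent (initial).
  Grove: +80 → 80 ≥ 30
Round 2 — Grove becomes insolvent.
  Kent: +35 → 35 < 100
No further insolvencies.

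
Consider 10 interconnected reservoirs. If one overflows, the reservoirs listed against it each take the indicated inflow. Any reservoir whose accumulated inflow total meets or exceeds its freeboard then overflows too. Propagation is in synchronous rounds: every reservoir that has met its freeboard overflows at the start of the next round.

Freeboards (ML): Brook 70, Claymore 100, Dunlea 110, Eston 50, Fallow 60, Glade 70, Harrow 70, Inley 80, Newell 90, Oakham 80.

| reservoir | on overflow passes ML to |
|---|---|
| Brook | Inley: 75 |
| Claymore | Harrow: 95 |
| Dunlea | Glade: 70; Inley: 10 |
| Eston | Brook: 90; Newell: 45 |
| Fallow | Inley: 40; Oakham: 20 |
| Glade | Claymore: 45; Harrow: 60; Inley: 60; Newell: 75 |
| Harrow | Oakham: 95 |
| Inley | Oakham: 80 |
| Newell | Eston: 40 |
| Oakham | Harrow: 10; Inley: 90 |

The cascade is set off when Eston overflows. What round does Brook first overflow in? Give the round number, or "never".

Round 1 — Eston overflows (initial).
  Brook: +90 → 90 ≥ 70
  Newell: +45 → 45 < 90
Round 2 — Brook overflows.
  Inley: +75 → 75 < 80
No further overflows.

2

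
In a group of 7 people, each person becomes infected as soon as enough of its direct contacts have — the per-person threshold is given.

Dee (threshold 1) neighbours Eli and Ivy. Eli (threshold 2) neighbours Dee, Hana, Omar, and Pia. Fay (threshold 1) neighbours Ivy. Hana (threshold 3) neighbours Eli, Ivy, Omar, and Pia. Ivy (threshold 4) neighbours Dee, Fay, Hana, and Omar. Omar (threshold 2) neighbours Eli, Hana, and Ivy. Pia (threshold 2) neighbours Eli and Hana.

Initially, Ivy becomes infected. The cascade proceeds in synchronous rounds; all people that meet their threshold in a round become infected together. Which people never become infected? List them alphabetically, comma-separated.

Eli, Hana, Omar, Pia

Round 1 — Ivy becomes infected (initial).
Round 2 — checking thresholds:
  Dee: 1 of 2 neighbours ≥ 1, becomes infected.
  Fay: 1 of 1 neighbours ≥ 1, becomes infected.
  Hana: 1 of 4 neighbours < 3, not yet.
  Omar: 1 of 3 neighbours < 2, not yet.
Round 3 — no new infections; cascade stops.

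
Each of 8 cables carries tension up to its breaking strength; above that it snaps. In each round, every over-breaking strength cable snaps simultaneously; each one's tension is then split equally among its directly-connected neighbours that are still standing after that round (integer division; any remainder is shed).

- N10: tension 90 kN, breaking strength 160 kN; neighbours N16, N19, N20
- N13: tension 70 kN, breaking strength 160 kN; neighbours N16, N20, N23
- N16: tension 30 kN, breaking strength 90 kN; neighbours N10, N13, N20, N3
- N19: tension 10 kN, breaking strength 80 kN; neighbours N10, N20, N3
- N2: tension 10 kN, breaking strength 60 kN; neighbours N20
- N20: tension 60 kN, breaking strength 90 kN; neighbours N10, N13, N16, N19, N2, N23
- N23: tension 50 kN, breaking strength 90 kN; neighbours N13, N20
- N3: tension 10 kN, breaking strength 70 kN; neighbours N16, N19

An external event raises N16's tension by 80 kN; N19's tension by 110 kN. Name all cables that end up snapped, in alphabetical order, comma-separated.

Round 1 — N16 at 110 > 90; N19 at 120 > 80. N16, N19 snap.
  N16 sheds 110 kN to N10, N13, N20, N3: 27 each (2 lost).
    N10: 90+27 = 117 ≤ 160
    N13: 70+27 = 97 ≤ 160
    N20: 60+27 = 87 ≤ 90
    N3: 10+27 = 37 ≤ 70
  N19 sheds 120 kN to N10, N20, N3: 40 each.
    N10: 117+40 = 157 ≤ 160
    N20: 87+40 = 127 > 90
    N3: 37+40 = 77 > 70
Round 2 — N20, N3 snap.
  N20 sheds 127 kN to N10, N13, N2, N23: 31 each (3 lost).
    N10: 157+31 = 188 > 160
    N13: 97+31 = 128 ≤ 160
    N2: 10+31 = 41 ≤ 60
    N23: 50+31 = 81 ≤ 90
  N3 sheds 77 kN: no online neighbours, lost.
Round 3 — N10 snaps.
  N10 sheds 188 kN: no online neighbours, lost.
No further breaks.

N10, N16, N19, N20, N3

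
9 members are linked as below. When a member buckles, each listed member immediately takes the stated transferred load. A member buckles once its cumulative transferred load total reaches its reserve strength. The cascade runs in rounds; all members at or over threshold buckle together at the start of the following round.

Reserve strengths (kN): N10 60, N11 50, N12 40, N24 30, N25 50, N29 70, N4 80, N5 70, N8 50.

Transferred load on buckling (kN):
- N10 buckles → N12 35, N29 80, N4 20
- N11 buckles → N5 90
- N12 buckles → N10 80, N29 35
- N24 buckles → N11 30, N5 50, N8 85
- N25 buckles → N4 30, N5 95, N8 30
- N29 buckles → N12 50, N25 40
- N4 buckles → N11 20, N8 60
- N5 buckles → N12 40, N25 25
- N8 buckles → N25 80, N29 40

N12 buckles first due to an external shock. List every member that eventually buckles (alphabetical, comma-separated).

Round 1 — N12 buckles (initial).
  N10: +80 → 80 ≥ 60
  N29: +35 → 35 < 70
Round 2 — N10 buckles.
  N29: +80 → 115 ≥ 70
  N4: +20 → 20 < 80
Round 3 — N29 buckles.
  N25: +40 → 40 < 50
No further bucklings.

N10, N12, N29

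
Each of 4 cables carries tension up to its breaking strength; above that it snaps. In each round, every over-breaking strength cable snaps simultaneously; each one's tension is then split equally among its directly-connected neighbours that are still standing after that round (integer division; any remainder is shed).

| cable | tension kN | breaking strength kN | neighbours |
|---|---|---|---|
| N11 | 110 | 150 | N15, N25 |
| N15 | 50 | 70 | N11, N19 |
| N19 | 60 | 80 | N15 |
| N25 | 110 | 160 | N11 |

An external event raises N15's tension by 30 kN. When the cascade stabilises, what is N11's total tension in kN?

150

Round 1 — N15 at 80 > 70. N15 snaps.
  N15 sheds 80 kN to N11, N19: 40 each.
    N11: 110+40 = 150 ≤ 150
    N19: 60+40 = 100 > 80
Round 2 — N19 snaps.
  N19 sheds 100 kN: no online neighbours, lost.
No further breaks.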